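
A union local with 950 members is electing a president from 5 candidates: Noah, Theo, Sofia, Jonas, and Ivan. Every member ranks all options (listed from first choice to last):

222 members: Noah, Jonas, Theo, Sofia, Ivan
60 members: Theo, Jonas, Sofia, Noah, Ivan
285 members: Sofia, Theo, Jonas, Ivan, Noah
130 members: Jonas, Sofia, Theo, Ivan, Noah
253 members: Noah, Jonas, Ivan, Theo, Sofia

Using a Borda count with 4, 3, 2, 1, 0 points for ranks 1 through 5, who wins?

Noah: 222·4 + 60·1 + 285·0 + 130·0 + 253·4 = 1960
Theo: 222·2 + 60·4 + 285·3 + 130·2 + 253·1 = 2052
Sofia: 222·1 + 60·2 + 285·4 + 130·3 + 253·0 = 1872
Jonas: 222·3 + 60·3 + 285·2 + 130·4 + 253·3 = 2695
Ivan: 222·0 + 60·0 + 285·1 + 130·1 + 253·2 = 921
Jonas has the highest Borda score (2695).

Jonas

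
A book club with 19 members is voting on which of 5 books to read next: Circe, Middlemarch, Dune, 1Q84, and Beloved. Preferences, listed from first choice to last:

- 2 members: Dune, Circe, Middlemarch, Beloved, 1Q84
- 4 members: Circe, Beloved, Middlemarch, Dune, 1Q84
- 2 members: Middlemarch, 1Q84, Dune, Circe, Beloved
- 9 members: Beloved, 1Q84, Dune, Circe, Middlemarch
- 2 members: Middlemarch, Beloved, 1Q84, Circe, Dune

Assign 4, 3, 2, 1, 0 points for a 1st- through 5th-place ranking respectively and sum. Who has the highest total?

Circe: 2·3 + 4·4 + 2·1 + 9·1 + 2·1 = 35
Middlemarch: 2·2 + 4·2 + 2·4 + 9·0 + 2·4 = 28
Dune: 2·4 + 4·1 + 2·2 + 9·2 + 2·0 = 34
1Q84: 2·0 + 4·0 + 2·3 + 9·3 + 2·2 = 37
Beloved: 2·1 + 4·3 + 2·0 + 9·4 + 2·3 = 56
Beloved has the highest Borda score (56).

Beloved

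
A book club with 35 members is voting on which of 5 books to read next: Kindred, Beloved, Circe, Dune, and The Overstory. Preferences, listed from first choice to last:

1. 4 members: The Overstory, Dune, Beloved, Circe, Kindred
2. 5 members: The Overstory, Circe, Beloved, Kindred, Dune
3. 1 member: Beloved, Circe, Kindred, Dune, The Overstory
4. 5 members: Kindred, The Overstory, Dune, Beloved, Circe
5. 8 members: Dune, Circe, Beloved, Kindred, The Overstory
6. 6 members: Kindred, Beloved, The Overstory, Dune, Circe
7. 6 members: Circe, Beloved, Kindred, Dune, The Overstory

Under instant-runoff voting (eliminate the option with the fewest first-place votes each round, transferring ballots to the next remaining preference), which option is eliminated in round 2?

Circe

Round 1: Kindred 11, Beloved 1, Circe 6, Dune 8, The Overstory 9. Eliminate Beloved.
Round 2: Kindred 11, Circe 7, Dune 8, The Overstory 9. Eliminate Circe.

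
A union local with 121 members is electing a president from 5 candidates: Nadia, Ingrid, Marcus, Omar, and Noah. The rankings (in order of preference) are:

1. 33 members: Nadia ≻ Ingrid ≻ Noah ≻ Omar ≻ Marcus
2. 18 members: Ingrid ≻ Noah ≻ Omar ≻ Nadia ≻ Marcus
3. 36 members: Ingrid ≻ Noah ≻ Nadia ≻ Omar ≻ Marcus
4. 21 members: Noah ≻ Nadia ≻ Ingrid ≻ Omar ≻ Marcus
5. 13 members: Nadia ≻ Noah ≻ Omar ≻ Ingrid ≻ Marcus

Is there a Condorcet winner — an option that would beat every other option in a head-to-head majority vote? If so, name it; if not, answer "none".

none

Checking pairwise contests:
Noah beats Nadia 75–46.
Nadia beats Ingrid 67–54.
Nadia beats Marcus 121–0.
Nadia beats Omar 103–18.
Ingrid beats Noah 87–34.
Every option loses at least one head-to-head, so there is no Condorcet winner.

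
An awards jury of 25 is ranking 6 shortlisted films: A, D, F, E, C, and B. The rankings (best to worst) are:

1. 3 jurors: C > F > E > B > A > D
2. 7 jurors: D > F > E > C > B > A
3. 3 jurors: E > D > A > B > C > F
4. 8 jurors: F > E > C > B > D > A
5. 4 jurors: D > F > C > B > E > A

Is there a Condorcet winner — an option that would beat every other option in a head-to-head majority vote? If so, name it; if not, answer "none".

none

Checking pairwise contests:
D beats A 22–3.
E beats D 14–11.
D beats F 14–11.
F beats E 22–3.
D beats C 14–11.
D beats B 14–11.
Every option loses at least one head-to-head, so there is no Condorcet winner.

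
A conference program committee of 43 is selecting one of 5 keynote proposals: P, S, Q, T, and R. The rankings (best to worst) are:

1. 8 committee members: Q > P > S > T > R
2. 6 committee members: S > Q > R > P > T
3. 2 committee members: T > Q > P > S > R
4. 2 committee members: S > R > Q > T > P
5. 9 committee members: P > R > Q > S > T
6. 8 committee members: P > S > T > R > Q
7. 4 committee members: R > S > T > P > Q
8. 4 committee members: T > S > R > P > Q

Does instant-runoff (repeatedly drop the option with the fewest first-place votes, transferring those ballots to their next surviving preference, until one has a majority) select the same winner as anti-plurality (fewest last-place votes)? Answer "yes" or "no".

Instant-runoff — R1 P 17, S 8, Q 8, T 6, R 4 (R out); R2 P 17, S 12, Q 8, T 6 (T out); R3 P 17, S 16, Q 10 (Q out); R4 P 27, S 16 (P winner). Winner: P.
Anti-plurality — last-place votes: P 2, S 0, Q 16, T 15, R 10. Winner: S.
The two methods disagree.

no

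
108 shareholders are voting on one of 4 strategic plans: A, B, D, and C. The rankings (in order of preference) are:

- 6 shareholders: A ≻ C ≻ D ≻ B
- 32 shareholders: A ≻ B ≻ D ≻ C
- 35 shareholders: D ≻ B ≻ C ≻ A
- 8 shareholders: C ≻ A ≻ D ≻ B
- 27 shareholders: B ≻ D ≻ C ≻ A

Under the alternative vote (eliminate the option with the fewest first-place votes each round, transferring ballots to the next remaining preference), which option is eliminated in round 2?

B

Round 1: A 38, B 27, D 35, C 8. Eliminate C.
Round 2: A 46, B 27, D 35. Eliminate B.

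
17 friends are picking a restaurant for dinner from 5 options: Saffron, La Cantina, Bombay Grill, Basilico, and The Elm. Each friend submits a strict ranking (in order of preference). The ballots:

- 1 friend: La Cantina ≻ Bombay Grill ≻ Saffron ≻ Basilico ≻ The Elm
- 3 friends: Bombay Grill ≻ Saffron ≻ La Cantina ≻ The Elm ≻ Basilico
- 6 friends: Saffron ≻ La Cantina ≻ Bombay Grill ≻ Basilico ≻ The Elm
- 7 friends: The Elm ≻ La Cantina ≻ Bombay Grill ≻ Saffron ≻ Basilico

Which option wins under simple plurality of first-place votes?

The Elm

First-place votes: Saffron 6, La Cantina 1, Bombay Grill 3, Basilico 0, The Elm 7.
The Elm has the most first-place votes.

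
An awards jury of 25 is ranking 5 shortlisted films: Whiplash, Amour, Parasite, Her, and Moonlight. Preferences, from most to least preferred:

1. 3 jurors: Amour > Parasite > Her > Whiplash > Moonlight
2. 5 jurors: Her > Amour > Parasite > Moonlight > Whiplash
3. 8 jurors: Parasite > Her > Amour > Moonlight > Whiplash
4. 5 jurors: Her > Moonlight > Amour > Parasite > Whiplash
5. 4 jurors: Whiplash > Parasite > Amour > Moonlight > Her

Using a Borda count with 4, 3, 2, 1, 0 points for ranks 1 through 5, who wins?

Whiplash: 3·1 + 5·0 + 8·0 + 5·0 + 4·4 = 19
Amour: 3·4 + 5·3 + 8·2 + 5·2 + 4·2 = 61
Parasite: 3·3 + 5·2 + 8·4 + 5·1 + 4·3 = 68
Her: 3·2 + 5·4 + 8·3 + 5·4 + 4·0 = 70
Moonlight: 3·0 + 5·1 + 8·1 + 5·3 + 4·1 = 32
Her has the highest Borda score (70).

Her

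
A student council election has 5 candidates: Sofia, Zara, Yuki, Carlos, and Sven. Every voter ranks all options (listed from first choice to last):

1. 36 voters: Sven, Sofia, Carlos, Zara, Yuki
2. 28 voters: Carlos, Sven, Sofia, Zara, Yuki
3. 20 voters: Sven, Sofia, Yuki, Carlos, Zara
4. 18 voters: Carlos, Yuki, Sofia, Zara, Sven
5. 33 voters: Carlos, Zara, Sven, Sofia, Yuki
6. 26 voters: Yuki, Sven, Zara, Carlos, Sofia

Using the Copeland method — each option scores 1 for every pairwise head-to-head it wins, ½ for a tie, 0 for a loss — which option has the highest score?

Sofia: beats Zara and Yuki; loses to Carlos and Sven → score 2.
Zara: beats Yuki; loses to Sofia, Carlos, and Sven → score 1.
Yuki: loses to Sofia, Zara, Carlos, and Sven → score 0.
Carlos: beats Sofia, Zara, and Yuki; loses to Sven → score 3.
Sven: beats Sofia, Zara, Yuki, and Carlos → score 4.
Sven has the best pairwise record.

Sven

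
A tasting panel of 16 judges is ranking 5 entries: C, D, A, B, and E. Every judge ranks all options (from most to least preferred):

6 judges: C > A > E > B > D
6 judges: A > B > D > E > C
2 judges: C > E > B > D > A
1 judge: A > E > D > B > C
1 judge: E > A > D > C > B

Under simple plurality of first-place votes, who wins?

First-place votes: C 8, D 0, A 7, B 0, E 1.
C has the most first-place votes.

C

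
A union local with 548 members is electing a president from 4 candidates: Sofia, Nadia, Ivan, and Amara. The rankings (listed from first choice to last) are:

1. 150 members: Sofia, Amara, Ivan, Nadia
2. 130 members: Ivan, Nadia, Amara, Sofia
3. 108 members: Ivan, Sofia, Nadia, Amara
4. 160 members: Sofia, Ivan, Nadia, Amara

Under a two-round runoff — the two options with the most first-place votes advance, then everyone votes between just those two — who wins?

Sofia

Round 1 first-place votes: Sofia 310, Nadia 0, Ivan 238, Amara 0.
Sofia and Ivan advance.
Runoff: Sofia is preferred to Ivan by 310 voters; Ivan by 238.
Sofia wins the runoff.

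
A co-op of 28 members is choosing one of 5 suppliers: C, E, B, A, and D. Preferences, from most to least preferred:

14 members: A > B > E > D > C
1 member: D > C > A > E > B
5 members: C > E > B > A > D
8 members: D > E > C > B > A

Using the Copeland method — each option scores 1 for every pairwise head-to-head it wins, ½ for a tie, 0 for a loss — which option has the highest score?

C: ties B and A; loses to E and D → score 1.
E: beats C and D; ties B; loses to A → score 2.5.
B: beats D; ties C and E; loses to A → score 2.
A: beats E, B, and D; ties C → score 3.5.
D: beats C; loses to E, B, and A → score 1.
A has the best pairwise record.

A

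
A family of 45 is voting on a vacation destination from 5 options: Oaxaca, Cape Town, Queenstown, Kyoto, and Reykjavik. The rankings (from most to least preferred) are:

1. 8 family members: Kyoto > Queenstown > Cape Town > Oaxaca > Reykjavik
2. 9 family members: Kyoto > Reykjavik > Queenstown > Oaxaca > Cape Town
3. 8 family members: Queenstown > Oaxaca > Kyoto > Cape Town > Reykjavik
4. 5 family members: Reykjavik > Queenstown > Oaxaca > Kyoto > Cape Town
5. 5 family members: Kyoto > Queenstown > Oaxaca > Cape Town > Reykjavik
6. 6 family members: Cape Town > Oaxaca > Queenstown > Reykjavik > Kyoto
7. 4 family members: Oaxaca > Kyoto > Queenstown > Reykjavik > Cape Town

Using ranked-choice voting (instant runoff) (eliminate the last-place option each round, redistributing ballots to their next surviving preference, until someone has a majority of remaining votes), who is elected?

Round 1: Oaxaca 4, Cape Town 6, Queenstown 8, Kyoto 22, Reykjavik 5. Eliminate Oaxaca.
Round 2: Cape Town 6, Queenstown 8, Kyoto 26, Reykjavik 5. Kyoto has a majority.

Kyoto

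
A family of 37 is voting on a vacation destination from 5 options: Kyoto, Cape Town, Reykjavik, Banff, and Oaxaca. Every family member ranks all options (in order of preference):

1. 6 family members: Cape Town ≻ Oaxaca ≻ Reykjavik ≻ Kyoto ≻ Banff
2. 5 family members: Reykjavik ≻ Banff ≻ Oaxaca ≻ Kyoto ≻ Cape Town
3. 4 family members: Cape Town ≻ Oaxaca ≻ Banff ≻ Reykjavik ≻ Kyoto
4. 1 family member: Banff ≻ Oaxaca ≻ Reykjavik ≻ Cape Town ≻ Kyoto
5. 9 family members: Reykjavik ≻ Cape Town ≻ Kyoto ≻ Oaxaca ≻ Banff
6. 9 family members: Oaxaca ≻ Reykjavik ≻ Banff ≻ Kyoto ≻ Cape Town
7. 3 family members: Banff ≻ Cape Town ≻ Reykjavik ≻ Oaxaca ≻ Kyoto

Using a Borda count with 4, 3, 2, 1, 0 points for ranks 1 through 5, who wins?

Reykjavik

Kyoto: 6·1 + 5·1 + 4·0 + 1·0 + 9·2 + 9·1 + 3·0 = 38
Cape Town: 6·4 + 5·0 + 4·4 + 1·1 + 9·3 + 9·0 + 3·3 = 77
Reykjavik: 6·2 + 5·4 + 4·1 + 1·2 + 9·4 + 9·3 + 3·2 = 107
Banff: 6·0 + 5·3 + 4·2 + 1·4 + 9·0 + 9·2 + 3·4 = 57
Oaxaca: 6·3 + 5·2 + 4·3 + 1·3 + 9·1 + 9·4 + 3·1 = 91
Reykjavik has the highest Borda score (107).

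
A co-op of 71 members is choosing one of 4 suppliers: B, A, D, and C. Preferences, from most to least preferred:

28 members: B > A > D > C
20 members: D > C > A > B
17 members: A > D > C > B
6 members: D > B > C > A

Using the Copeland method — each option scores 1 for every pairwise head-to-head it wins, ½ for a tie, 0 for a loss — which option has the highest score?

B: loses to A, D, and C → score 0.
A: beats B, D, and C → score 3.
D: beats B and C; loses to A → score 2.
C: beats B; loses to A and D → score 1.
A has the best pairwise record.

A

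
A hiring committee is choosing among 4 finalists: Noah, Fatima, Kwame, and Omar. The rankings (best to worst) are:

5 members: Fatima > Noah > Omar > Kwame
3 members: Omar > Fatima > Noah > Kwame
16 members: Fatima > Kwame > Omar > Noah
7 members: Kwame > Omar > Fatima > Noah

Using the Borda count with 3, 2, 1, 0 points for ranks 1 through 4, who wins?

Fatima

Noah: 5·2 + 3·1 + 16·0 + 7·0 = 13
Fatima: 5·3 + 3·2 + 16·3 + 7·1 = 76
Kwame: 5·0 + 3·0 + 16·2 + 7·3 = 53
Omar: 5·1 + 3·3 + 16·1 + 7·2 = 44
Fatima has the highest Borda score (76).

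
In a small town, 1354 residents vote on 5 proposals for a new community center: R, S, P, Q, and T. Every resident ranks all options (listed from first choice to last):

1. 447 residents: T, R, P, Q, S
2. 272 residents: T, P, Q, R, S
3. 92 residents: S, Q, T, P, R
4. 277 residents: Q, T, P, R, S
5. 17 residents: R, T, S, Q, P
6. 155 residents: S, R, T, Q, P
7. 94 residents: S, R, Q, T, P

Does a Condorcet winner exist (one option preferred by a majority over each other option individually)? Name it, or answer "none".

T

T vs R: 1088–266 for T.
T vs S: 1013–341 for T.
T vs P: 1354–0 for T.
T vs Q: 891–463 for T.
T beats every other option head-to-head.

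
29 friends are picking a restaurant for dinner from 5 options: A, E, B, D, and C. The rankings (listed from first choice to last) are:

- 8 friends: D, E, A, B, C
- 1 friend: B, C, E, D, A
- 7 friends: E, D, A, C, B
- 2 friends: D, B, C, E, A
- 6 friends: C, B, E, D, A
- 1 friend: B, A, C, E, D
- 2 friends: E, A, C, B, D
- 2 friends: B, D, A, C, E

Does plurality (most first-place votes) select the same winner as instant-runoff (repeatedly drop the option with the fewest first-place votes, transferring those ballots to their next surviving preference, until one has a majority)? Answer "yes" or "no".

no

Plurality — first-place votes: A 0, E 9, B 4, D 10, C 6. Winner: D.
Instant-runoff — R1 A 0, E 9, B 4, D 10, C 6 (A out); R2 E 9, B 4, D 10, C 6 (B out); R3 E 9, D 12, C 8 (C out); R4 E 17, D 12 (E winner). Winner: E.
The two methods disagree.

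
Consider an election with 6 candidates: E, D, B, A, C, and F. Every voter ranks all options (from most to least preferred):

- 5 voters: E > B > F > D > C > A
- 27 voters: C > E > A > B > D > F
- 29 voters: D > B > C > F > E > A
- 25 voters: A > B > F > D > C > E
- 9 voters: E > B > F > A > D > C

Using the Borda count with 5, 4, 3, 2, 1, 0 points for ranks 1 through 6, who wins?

B

E: 5·5 + 27·4 + 29·1 + 25·0 + 9·5 = 207
D: 5·2 + 27·1 + 29·5 + 25·2 + 9·1 = 241
B: 5·4 + 27·2 + 29·4 + 25·4 + 9·4 = 326
A: 5·0 + 27·3 + 29·0 + 25·5 + 9·2 = 224
C: 5·1 + 27·5 + 29·3 + 25·1 + 9·0 = 252
F: 5·3 + 27·0 + 29·2 + 25·3 + 9·3 = 175
B has the highest Borda score (326).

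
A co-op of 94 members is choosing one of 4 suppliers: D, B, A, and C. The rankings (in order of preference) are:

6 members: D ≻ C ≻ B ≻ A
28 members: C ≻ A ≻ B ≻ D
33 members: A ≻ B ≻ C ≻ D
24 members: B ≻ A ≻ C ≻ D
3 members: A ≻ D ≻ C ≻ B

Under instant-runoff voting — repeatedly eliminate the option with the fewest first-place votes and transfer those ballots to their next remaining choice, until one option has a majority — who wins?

Round 1: D 6, B 24, A 36, C 28. Eliminate D.
Round 2: B 24, A 36, C 34. Eliminate B.
Round 3: A 60, C 34. A has a majority.

A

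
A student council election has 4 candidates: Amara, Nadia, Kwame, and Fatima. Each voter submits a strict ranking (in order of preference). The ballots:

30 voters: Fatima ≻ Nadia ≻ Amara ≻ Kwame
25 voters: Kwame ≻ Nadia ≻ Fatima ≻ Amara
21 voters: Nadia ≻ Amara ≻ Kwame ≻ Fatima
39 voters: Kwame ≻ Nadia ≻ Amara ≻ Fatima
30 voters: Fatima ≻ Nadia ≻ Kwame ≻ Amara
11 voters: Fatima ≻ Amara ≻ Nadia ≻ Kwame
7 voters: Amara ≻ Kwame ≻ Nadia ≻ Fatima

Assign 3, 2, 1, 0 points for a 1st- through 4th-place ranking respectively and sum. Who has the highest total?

Amara: 30·1 + 25·0 + 21·2 + 39·1 + 30·0 + 11·2 + 7·3 = 154
Nadia: 30·2 + 25·2 + 21·3 + 39·2 + 30·2 + 11·1 + 7·1 = 329
Kwame: 30·0 + 25·3 + 21·1 + 39·3 + 30·1 + 11·0 + 7·2 = 257
Fatima: 30·3 + 25·1 + 21·0 + 39·0 + 30·3 + 11·3 + 7·0 = 238
Nadia has the highest Borda score (329).

Nadia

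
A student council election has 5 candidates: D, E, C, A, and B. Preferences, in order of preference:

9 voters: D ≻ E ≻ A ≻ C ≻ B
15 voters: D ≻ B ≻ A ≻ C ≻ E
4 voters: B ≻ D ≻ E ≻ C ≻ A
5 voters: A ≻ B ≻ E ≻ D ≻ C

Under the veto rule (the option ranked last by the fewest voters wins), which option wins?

D

Last-place votes: D 0, E 15, C 5, A 4, B 9.
D is ranked last by the fewest voters, so D wins.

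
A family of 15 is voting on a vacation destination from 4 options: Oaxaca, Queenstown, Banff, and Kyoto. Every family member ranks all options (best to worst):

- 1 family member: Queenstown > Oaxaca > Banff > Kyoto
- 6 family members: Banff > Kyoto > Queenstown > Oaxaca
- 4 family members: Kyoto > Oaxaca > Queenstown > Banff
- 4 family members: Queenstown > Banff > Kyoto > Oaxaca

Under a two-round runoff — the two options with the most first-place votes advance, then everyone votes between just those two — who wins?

Round 1 first-place votes: Oaxaca 0, Queenstown 5, Banff 6, Kyoto 4.
Banff and Queenstown advance.
Runoff: Banff is preferred to Queenstown by 6 voters; Queenstown by 9.
Queenstown wins the runoff.

Queenstown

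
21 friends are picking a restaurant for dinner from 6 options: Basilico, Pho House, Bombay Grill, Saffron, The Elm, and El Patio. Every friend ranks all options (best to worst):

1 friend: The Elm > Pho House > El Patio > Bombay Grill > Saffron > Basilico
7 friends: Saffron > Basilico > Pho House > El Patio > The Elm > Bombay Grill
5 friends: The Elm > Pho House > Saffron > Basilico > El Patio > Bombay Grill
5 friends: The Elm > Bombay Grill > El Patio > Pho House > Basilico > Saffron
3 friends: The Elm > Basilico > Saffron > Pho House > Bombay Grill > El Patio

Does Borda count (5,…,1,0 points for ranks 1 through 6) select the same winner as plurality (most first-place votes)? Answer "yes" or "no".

yes

Borda — scores: Basilico 55, Pho House 61, Bombay Grill 25, Saffron 60, The Elm 77, El Patio 37. Winner: The Elm.
Plurality — first-place votes: Basilico 0, Pho House 0, Bombay Grill 0, Saffron 7, The Elm 14, El Patio 0. Winner: The Elm.
The two methods agree.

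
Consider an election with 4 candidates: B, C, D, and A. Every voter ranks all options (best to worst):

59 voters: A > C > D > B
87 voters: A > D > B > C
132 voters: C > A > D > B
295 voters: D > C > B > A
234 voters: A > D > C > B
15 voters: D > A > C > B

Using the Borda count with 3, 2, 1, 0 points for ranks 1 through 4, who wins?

D

B: 59·0 + 87·1 + 132·0 + 295·1 + 234·0 + 15·0 = 382
C: 59·2 + 87·0 + 132·3 + 295·2 + 234·1 + 15·1 = 1353
D: 59·1 + 87·2 + 132·1 + 295·3 + 234·2 + 15·3 = 1763
A: 59·3 + 87·3 + 132·2 + 295·0 + 234·3 + 15·2 = 1434
D has the highest Borda score (1763).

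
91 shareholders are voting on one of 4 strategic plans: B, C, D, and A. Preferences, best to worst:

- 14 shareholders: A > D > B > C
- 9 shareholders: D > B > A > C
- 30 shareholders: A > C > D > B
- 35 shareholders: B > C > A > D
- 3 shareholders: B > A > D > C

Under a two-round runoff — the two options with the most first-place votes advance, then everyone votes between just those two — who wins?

Round 1 first-place votes: B 38, C 0, D 9, A 44.
A and B advance.
Runoff: A is preferred to B by 44 voters; B by 47.
B wins the runoff.

B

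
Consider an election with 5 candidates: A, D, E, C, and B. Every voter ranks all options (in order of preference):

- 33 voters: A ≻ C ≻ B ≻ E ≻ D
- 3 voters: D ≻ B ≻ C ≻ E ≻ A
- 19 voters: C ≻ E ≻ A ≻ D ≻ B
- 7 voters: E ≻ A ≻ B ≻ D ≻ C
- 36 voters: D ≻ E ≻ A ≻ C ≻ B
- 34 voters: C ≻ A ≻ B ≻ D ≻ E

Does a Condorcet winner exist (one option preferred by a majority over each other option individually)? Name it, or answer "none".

A vs D: 93–39 for A.
A vs E: 67–65 for A.
A vs C: 76–56 for A.
A vs B: 129–3 for A.
A beats every other option head-to-head.

A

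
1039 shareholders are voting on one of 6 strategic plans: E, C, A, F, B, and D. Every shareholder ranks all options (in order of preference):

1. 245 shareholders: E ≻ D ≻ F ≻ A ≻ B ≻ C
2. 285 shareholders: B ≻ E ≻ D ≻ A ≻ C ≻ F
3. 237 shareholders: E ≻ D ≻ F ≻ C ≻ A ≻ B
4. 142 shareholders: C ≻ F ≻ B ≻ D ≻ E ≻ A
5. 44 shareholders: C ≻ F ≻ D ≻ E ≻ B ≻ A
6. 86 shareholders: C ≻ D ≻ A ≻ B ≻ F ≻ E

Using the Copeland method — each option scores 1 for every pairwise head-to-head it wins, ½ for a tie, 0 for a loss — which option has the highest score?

E

E: beats C, A, F, B, and D → score 5.
C: beats F; loses to E, A, B, and D → score 1.
A: beats C and B; loses to E, F, and D → score 2.
F: beats A and B; loses to E, C, and D → score 2.
B: beats C; loses to E, A, F, and D → score 1.
D: beats C, A, F, and B; loses to E → score 4.
E has the best pairwise record.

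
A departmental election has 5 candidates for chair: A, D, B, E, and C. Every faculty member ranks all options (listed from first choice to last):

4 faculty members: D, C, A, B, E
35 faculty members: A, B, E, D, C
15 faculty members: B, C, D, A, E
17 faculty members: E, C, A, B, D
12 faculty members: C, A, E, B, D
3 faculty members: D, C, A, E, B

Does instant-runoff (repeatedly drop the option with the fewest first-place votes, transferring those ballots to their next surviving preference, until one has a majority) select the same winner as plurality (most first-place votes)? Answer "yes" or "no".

Instant-runoff — R1 A 35, D 7, B 15, E 17, C 12 (D out); R2 A 35, B 15, E 17, C 19 (B out); R3 A 35, E 17, C 34 (E out); R4 A 35, C 51 (C winner). Winner: C.
Plurality — first-place votes: A 35, D 7, B 15, E 17, C 12. Winner: A.
The two methods disagree.

no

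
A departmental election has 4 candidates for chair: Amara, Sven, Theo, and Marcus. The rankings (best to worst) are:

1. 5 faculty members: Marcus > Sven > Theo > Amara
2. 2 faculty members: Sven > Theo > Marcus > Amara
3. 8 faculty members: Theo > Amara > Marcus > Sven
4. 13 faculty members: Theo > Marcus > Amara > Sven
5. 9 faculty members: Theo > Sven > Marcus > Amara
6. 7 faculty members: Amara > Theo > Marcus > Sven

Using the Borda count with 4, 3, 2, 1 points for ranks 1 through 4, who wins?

Amara: 5·1 + 2·1 + 8·3 + 13·2 + 9·1 + 7·4 = 94
Sven: 5·3 + 2·4 + 8·1 + 13·1 + 9·3 + 7·1 = 78
Theo: 5·2 + 2·3 + 8·4 + 13·4 + 9·4 + 7·3 = 157
Marcus: 5·4 + 2·2 + 8·2 + 13·3 + 9·2 + 7·2 = 111
Theo has the highest Borda score (157).

Theo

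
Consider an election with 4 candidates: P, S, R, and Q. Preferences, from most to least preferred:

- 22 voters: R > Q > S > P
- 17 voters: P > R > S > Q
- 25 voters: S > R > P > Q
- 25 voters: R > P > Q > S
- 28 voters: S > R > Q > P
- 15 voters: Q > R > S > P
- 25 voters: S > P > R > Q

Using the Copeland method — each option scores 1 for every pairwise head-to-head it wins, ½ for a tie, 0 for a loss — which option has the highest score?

R

P: beats Q; loses to S and R → score 1.
S: beats P and Q; loses to R → score 2.
R: beats P, S, and Q → score 3.
Q: loses to P, S, and R → score 0.
R has the best pairwise record.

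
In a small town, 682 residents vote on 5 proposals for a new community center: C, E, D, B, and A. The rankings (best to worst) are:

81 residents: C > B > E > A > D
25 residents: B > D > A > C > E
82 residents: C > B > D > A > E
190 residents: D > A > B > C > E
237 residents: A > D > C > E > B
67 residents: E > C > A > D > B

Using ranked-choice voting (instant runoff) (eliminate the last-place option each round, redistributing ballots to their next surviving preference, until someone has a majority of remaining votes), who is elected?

Round 1: C 163, E 67, D 190, B 25, A 237. Eliminate B.
Round 2: C 163, E 67, D 215, A 237. Eliminate E.
Round 3: C 230, D 215, A 237. Eliminate D.
Round 4: C 230, A 452. A has a majority.

A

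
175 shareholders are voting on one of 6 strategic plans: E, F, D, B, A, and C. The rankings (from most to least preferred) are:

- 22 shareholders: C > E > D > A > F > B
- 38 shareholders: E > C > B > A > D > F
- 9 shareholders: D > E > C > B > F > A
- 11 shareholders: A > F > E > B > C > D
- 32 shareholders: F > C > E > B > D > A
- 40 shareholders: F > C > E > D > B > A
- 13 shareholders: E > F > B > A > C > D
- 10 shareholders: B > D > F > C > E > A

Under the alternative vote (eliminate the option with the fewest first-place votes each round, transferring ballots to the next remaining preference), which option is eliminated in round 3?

Round 1: E 51, F 72, D 9, B 10, A 11, C 22. Eliminate D.
Round 2: E 60, F 72, B 10, A 11, C 22. Eliminate B.
Round 3: E 60, F 82, A 11, C 22. Eliminate A.

A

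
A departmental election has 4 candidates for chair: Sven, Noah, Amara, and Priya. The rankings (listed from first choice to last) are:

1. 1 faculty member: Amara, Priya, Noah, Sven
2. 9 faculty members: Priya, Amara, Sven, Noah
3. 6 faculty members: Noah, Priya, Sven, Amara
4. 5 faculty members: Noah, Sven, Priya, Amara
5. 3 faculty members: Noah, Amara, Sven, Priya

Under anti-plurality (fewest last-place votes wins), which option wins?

Sven

Last-place votes: Sven 1, Noah 9, Amara 11, Priya 3.
Sven is ranked last by the fewest voters, so Sven wins.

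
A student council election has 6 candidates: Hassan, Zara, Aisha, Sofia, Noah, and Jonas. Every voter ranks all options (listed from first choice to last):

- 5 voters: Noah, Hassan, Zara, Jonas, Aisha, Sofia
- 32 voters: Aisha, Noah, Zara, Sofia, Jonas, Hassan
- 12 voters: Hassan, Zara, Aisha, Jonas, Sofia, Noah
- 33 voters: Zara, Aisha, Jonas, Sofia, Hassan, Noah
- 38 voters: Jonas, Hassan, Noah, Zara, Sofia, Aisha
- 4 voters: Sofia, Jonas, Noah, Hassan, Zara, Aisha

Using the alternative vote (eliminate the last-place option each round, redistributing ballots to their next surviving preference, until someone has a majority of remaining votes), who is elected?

Round 1: Hassan 12, Zara 33, Aisha 32, Sofia 4, Noah 5, Jonas 38. Eliminate Sofia.
Round 2: Hassan 12, Zara 33, Aisha 32, Noah 5, Jonas 42. Eliminate Noah.
Round 3: Hassan 17, Zara 33, Aisha 32, Jonas 42. Eliminate Hassan.
Round 4: Zara 50, Aisha 32, Jonas 42. Eliminate Aisha.
Round 5: Zara 82, Jonas 42. Zara has a majority.

Zara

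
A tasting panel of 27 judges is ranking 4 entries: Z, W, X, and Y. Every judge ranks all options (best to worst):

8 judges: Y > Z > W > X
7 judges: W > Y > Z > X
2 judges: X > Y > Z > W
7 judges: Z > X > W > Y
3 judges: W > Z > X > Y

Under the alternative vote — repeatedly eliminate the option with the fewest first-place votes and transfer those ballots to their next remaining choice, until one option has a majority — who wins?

W

Round 1: Z 7, W 10, X 2, Y 8. Eliminate X.
Round 2: Z 7, W 10, Y 10. Eliminate Z.
Round 3: W 17, Y 10. W has a majority.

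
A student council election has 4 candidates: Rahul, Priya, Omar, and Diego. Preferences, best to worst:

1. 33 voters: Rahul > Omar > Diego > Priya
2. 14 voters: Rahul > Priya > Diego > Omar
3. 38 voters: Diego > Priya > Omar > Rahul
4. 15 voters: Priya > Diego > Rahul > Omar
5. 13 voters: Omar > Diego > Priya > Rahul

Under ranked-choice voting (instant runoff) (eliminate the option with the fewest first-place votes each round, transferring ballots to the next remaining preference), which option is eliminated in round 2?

Round 1: Rahul 47, Priya 15, Omar 13, Diego 38. Eliminate Omar.
Round 2: Rahul 47, Priya 15, Diego 51. Eliminate Priya.

Priya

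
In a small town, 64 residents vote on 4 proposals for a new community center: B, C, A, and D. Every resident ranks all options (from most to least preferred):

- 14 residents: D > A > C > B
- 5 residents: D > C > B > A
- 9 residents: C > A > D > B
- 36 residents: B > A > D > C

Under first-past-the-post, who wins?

First-place votes: B 36, C 9, A 0, D 19.
B has the most first-place votes.

B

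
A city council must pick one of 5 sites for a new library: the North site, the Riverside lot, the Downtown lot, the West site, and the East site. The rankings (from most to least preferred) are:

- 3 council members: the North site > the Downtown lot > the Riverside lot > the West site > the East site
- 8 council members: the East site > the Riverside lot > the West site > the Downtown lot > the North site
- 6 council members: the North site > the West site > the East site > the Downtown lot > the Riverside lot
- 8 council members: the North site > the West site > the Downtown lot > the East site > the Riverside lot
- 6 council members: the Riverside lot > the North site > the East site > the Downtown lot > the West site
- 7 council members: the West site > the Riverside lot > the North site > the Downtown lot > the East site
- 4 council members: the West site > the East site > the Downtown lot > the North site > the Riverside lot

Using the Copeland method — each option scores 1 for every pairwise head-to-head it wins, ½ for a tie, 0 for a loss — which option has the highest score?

the North site: beats the Downtown lot, the West site, and the East site; ties the Riverside lot → score 3.5.
the Riverside lot: ties the North site and the Downtown lot; loses to the West site and the East site → score 1.
the Downtown lot: ties the Riverside lot; loses to the North site, the West site, and the East site → score 0.5.
the West site: beats the Riverside lot, the Downtown lot, and the East site; loses to the North site → score 3.
the East site: beats the Riverside lot and the Downtown lot; loses to the North site and the West site → score 2.
the North site has the best pairwise record.

the North site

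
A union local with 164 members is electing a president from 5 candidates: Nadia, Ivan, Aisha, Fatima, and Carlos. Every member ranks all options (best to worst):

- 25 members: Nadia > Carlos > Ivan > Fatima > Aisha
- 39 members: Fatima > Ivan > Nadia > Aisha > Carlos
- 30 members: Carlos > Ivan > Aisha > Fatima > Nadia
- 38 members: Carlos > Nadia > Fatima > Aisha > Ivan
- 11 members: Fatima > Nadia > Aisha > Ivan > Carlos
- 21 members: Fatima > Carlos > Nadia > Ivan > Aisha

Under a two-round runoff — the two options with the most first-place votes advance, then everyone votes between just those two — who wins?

Carlos

Round 1 first-place votes: Nadia 25, Ivan 0, Aisha 0, Fatima 71, Carlos 68.
Fatima and Carlos advance.
Runoff: Fatima is preferred to Carlos by 71 voters; Carlos by 93.
Carlos wins the runoff.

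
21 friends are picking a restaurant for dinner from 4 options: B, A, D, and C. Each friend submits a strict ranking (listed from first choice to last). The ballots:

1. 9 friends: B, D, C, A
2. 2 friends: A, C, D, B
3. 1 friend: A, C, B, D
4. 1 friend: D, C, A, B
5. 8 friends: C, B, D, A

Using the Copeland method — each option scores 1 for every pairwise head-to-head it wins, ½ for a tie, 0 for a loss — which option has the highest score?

B: beats A and D; loses to C → score 2.
A: loses to B, D, and C → score 0.
D: beats A; loses to B and C → score 1.
C: beats B, A, and D → score 3.
C has the best pairwise record.

C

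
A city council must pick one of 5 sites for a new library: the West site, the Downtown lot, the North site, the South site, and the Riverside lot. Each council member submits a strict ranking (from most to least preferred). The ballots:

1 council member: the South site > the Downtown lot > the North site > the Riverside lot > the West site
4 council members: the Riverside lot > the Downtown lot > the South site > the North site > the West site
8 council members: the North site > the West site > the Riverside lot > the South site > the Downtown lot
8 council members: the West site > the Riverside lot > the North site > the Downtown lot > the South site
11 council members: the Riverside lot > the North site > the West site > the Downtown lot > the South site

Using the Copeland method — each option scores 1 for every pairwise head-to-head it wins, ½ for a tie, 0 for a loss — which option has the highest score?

the West site: beats the Downtown lot and the South site; ties the Riverside lot; loses to the North site → score 2.5.
the Downtown lot: beats the South site; loses to the West site, the North site, and the Riverside lot → score 1.
the North site: beats the West site, the Downtown lot, and the South site; loses to the Riverside lot → score 3.
the South site: loses to the West site, the Downtown lot, the North site, and the Riverside lot → score 0.
the Riverside lot: beats the Downtown lot, the North site, and the South site; ties the West site → score 3.5.
the Riverside lot has the best pairwise record.

the Riverside lot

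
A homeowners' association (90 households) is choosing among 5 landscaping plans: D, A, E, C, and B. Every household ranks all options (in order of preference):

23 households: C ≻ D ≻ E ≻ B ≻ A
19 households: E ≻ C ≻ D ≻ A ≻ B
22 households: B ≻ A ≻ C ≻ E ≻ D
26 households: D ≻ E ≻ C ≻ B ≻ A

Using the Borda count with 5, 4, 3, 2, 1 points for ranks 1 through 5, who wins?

D: 23·4 + 19·3 + 22·1 + 26·5 = 301
A: 23·1 + 19·2 + 22·4 + 26·1 = 175
E: 23·3 + 19·5 + 22·2 + 26·4 = 312
C: 23·5 + 19·4 + 22·3 + 26·3 = 335
B: 23·2 + 19·1 + 22·5 + 26·2 = 227
C has the highest Borda score (335).

C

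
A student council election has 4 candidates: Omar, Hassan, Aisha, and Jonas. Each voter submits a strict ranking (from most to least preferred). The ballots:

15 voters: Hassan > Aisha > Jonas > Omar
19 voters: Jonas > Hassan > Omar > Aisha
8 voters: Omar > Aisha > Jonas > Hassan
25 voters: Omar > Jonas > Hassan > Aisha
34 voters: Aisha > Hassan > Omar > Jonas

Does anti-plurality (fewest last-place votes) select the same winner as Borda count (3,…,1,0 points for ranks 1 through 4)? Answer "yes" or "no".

Anti-plurality — last-place votes: Omar 15, Hassan 8, Aisha 44, Jonas 34. Winner: Hassan.
Borda — scores: Omar 152, Hassan 176, Aisha 148, Jonas 130. Winner: Hassan.
The two methods agree.

yes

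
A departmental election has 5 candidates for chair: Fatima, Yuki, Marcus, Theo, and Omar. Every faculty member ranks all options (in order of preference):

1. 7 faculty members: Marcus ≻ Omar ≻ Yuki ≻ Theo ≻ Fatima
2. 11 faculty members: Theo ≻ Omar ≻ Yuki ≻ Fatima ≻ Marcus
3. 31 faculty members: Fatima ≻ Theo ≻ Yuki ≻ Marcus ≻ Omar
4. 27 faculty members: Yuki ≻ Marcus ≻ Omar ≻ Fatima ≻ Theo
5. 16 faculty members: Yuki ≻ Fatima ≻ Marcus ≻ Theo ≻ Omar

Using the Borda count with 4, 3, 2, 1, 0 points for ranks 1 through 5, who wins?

Fatima: 7·0 + 11·1 + 31·4 + 27·1 + 16·3 = 210
Yuki: 7·2 + 11·2 + 31·2 + 27·4 + 16·4 = 270
Marcus: 7·4 + 11·0 + 31·1 + 27·3 + 16·2 = 172
Theo: 7·1 + 11·4 + 31·3 + 27·0 + 16·1 = 160
Omar: 7·3 + 11·3 + 31·0 + 27·2 + 16·0 = 108
Yuki has the highest Borda score (270).

Yuki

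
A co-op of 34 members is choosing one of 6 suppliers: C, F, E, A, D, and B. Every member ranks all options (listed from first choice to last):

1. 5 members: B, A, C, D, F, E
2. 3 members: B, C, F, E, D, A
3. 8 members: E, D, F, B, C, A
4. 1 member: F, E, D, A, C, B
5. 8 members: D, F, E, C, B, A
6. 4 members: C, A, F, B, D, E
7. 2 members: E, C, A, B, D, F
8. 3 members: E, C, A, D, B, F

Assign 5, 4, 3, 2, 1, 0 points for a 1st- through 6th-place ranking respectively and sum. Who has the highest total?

D

C: 5·3 + 3·4 + 8·1 + 1·1 + 8·2 + 4·5 + 2·4 + 3·4 = 92
F: 5·1 + 3·3 + 8·3 + 1·5 + 8·4 + 4·3 + 2·0 + 3·0 = 87
E: 5·0 + 3·2 + 8·5 + 1·4 + 8·3 + 4·0 + 2·5 + 3·5 = 99
A: 5·4 + 3·0 + 8·0 + 1·2 + 8·0 + 4·4 + 2·3 + 3·3 = 53
D: 5·2 + 3·1 + 8·4 + 1·3 + 8·5 + 4·1 + 2·1 + 3·2 = 100
B: 5·5 + 3·5 + 8·2 + 1·0 + 8·1 + 4·2 + 2·2 + 3·1 = 79
D has the highest Borda score (100).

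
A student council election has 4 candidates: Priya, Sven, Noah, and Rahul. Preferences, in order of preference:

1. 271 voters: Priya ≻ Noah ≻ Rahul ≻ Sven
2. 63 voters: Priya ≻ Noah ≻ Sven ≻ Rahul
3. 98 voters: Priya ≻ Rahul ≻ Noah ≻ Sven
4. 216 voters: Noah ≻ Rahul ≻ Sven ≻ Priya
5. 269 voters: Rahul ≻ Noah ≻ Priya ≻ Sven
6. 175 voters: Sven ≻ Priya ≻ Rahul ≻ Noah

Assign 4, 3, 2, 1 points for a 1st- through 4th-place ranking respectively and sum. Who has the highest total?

Priya: 271·4 + 63·4 + 98·4 + 216·1 + 269·2 + 175·3 = 3007
Sven: 271·1 + 63·2 + 98·1 + 216·2 + 269·1 + 175·4 = 1896
Noah: 271·3 + 63·3 + 98·2 + 216·4 + 269·3 + 175·1 = 3044
Rahul: 271·2 + 63·1 + 98·3 + 216·3 + 269·4 + 175·2 = 2973
Noah has the highest Borda score (3044).

Noah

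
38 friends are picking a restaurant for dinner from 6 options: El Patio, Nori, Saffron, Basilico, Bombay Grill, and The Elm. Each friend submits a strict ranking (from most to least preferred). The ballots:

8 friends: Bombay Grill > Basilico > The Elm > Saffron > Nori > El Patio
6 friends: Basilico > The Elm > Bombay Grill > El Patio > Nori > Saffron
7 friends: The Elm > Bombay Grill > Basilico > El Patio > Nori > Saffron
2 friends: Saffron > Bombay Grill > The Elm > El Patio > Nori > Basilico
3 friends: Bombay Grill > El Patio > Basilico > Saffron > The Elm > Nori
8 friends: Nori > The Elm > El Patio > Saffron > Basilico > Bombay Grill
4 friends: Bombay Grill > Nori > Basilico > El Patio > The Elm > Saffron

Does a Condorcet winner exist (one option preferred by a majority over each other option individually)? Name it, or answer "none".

none

Checking pairwise contests:
Nori beats El Patio 20–18.
Basilico beats Nori 24–14.
El Patio beats Saffron 28–10.
Bombay Grill beats Basilico 24–14.
The Elm beats Bombay Grill 21–17.
Basilico beats The Elm 21–17.
Every option loses at least one head-to-head, so there is no Condorcet winner.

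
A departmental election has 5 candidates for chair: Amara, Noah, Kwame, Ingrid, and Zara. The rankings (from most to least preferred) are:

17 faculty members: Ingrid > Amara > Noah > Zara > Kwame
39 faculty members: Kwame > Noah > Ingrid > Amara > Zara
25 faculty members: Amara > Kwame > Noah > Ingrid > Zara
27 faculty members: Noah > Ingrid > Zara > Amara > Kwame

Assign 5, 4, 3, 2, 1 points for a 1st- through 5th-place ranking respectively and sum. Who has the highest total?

Noah

Amara: 17·4 + 39·2 + 25·5 + 27·2 = 325
Noah: 17·3 + 39·4 + 25·3 + 27·5 = 417
Kwame: 17·1 + 39·5 + 25·4 + 27·1 = 339
Ingrid: 17·5 + 39·3 + 25·2 + 27·4 = 360
Zara: 17·2 + 39·1 + 25·1 + 27·3 = 179
Noah has the highest Borda score (417).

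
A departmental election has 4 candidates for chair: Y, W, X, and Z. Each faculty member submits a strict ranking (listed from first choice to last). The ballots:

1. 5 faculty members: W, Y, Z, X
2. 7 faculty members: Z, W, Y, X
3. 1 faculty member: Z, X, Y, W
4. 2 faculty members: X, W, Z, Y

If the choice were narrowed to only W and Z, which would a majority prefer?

Voters preferring W to Z: 7; preferring Z to W: 8.
Z wins the head-to-head.

Z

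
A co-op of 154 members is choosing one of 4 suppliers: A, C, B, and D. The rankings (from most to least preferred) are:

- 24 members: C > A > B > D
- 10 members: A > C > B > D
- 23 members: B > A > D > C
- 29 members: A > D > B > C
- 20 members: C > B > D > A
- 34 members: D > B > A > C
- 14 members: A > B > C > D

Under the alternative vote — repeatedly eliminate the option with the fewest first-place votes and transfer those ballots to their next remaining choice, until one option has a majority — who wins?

A

Round 1: A 53, C 44, B 23, D 34. Eliminate B.
Round 2: A 76, C 44, D 34. Eliminate D.
Round 3: A 110, C 44. A has a majority.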